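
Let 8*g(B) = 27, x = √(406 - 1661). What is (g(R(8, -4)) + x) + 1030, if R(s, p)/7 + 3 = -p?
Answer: 8267/8 + I*√1255 ≈ 1033.4 + 35.426*I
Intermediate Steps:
R(s, p) = -21 - 7*p (R(s, p) = -21 + 7*(-p) = -21 - 7*p)
x = I*√1255 (x = √(-1255) = I*√1255 ≈ 35.426*I)
g(B) = 27/8 (g(B) = (⅛)*27 = 27/8)
(g(R(8, -4)) + x) + 1030 = (27/8 + I*√1255) + 1030 = 8267/8 + I*√1255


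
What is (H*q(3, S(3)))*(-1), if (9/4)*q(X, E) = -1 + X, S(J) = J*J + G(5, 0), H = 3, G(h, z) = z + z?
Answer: -8/3 ≈ -2.6667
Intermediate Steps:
G(h, z) = 2*z
S(J) = J² (S(J) = J*J + 2*0 = J² + 0 = J²)
q(X, E) = -4/9 + 4*X/9 (q(X, E) = 4*(-1 + X)/9 = -4/9 + 4*X/9)
(H*q(3, S(3)))*(-1) = (3*(-4/9 + (4/9)*3))*(-1) = (3*(-4/9 + 4/3))*(-1) = (3*(8/9))*(-1) = (8/3)*(-1) = -8/3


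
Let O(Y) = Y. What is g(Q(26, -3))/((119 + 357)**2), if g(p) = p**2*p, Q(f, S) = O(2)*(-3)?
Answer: -27/28322 ≈ -0.00095332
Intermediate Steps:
Q(f, S) = -6 (Q(f, S) = 2*(-3) = -6)
g(p) = p**3
g(Q(26, -3))/((119 + 357)**2) = (-6)**3/((119 + 357)**2) = -216/(476**2) = -216/226576 = -216*1/226576 = -27/28322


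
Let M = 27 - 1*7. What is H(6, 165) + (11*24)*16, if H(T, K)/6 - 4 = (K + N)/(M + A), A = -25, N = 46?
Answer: 19974/5 ≈ 3994.8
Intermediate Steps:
M = 20 (M = 27 - 7 = 20)
H(T, K) = -156/5 - 6*K/5 (H(T, K) = 24 + 6*((K + 46)/(20 - 25)) = 24 + 6*((46 + K)/(-5)) = 24 + 6*((46 + K)*(-⅕)) = 24 + 6*(-46/5 - K/5) = 24 + (-276/5 - 6*K/5) = -156/5 - 6*K/5)
H(6, 165) + (11*24)*16 = (-156/5 - 6/5*165) + (11*24)*16 = (-156/5 - 198) + 264*16 = -1146/5 + 4224 = 19974/5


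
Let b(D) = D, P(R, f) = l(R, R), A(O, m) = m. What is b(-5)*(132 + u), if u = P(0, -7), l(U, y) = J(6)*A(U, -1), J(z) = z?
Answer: -630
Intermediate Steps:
l(U, y) = -6 (l(U, y) = 6*(-1) = -6)
P(R, f) = -6
u = -6
b(-5)*(132 + u) = -5*(132 - 6) = -5*126 = -630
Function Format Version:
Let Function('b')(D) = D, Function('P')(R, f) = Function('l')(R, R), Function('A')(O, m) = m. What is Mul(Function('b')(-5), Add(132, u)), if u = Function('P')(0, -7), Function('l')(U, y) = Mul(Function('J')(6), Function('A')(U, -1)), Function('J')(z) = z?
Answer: -630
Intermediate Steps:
Function('l')(U, y) = -6 (Function('l')(U, y) = Mul(6, -1) = -6)
Function('P')(R, f) = -6
u = -6
Mul(Function('b')(-5), Add(132, u)) = Mul(-5, Add(132, -6)) = Mul(-5, 126) = -630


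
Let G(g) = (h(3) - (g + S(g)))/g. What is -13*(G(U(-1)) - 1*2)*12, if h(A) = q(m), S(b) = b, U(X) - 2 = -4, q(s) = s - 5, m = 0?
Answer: 234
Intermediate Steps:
q(s) = -5 + s
U(X) = -2 (U(X) = 2 - 4 = -2)
h(A) = -5 (h(A) = -5 + 0 = -5)
G(g) = (-5 - 2*g)/g (G(g) = (-5 - (g + g))/g = (-5 - 2*g)/g)
-13*(G(U(-1)) - 1*2)*12 = -13*((-2 - 5/(-2)) - 1*2)*12 = -13*((-2 - 5*(-½)) - 2)*12 = -13*((-2 + 5/2) - 2)*12 = -13*(½ - 2)*12 = -13*(-3/2)*12 = (39/2)*12 = 234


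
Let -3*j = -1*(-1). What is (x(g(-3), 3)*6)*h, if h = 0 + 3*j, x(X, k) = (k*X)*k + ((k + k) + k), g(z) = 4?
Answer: -270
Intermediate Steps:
j = -⅓ (j = -(-1)*(-1)/3 = -⅓*1 = -⅓ ≈ -0.33333)
x(X, k) = 3*k + X*k² (x(X, k) = (X*k)*k + (2*k + k) = X*k² + 3*k = 3*k + X*k²)
h = -1 (h = 0 + 3*(-⅓) = 0 - 1 = -1)
(x(g(-3), 3)*6)*h = ((3*(3 + 4*3))*6)*(-1) = ((3*(3 + 12))*6)*(-1) = ((3*15)*6)*(-1) = (45*6)*(-1) = 270*(-1) = -270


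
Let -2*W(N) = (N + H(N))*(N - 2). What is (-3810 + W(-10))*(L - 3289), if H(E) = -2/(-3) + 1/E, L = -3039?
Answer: 122339224/5 ≈ 2.4468e+7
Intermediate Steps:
H(E) = 2/3 + 1/E (H(E) = -2*(-1/3) + 1/E = 2/3 + 1/E)
W(N) = -(-2 + N)*(2/3 + N + 1/N)/2 (W(N) = -(N + (2/3 + 1/N))*(N - 2)/2 = -(2/3 + N + 1/N)*(-2 + N)/2 = -(-2 + N)*(2/3 + N + 1/N)/2)
(-3810 + W(-10))*(L - 3289) = (-3810 + (1/6)*(6 - 10*(1 - 3*(-10)**2 + 4*(-10)))/(-10))*(-3039 - 3289) = (-3810 + (1/6)*(-1/10)*(6 - 10*(1 - 3*100 - 40)))*(-6328) = (-3810 + (1/6)*(-1/10)*(6 - 10*(1 - 300 - 40)))*(-6328) = (-3810 + (1/6)*(-1/10)*(6 - 10*(-339)))*(-6328) = (-3810 + (1/6)*(-1/10)*(6 + 3390))*(-6328) = (-3810 + (1/6)*(-1/10)*3396)*(-6328) = (-3810 - 283/5)*(-6328) = -19333/5*(-6328) = 122339224/5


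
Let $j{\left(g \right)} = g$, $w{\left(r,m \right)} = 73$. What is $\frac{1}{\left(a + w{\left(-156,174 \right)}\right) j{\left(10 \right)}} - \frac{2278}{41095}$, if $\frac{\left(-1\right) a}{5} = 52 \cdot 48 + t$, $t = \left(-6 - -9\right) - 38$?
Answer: $- \frac{55737211}{1005348080} \approx -0.055441$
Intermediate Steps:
$t = -35$ ($t = \left(-6 + 9\right) - 38 = 3 - 38 = -35$)
$a = -12305$ ($a = - 5 \left(52 \cdot 48 - 35\right) = - 5 \left(2496 - 35\right) = \left(-5\right) 2461 = -12305$)
$\frac{1}{\left(a + w{\left(-156,174 \right)}\right) j{\left(10 \right)}} - \frac{2278}{41095} = \frac{1}{\left(-12305 + 73\right) 10} - \frac{2278}{41095} = \frac{1}{-12232} \cdot \frac{1}{10} - \frac{2278}{41095} = \left(- \frac{1}{12232}\right) \frac{1}{10} - \frac{2278}{41095} = - \frac{1}{122320} - \frac{2278}{41095} = - \frac{55737211}{1005348080}$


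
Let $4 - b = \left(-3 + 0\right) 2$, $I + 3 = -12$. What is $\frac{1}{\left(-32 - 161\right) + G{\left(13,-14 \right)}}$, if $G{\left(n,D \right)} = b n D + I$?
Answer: $- \frac{1}{2028} \approx -0.0004931$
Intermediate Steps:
$I = -15$ ($I = -3 - 12 = -15$)
$b = 10$ ($b = 4 - \left(-3 + 0\right) 2 = 4 - \left(-3\right) 2 = 4 - -6 = 4 + 6 = 10$)
$G{\left(n,D \right)} = -15 + 10 D n$ ($G{\left(n,D \right)} = 10 n D - 15 = 10 D n - 15 = -15 + 10 D n$)
$\frac{1}{\left(-32 - 161\right) + G{\left(13,-14 \right)}} = \frac{1}{\left(-32 - 161\right) + \left(-15 + 10 \left(-14\right) 13\right)} = \frac{1}{\left(-32 - 161\right) - 1835} = \frac{1}{-193 - 1835} = \frac{1}{-2028} = - \frac{1}{2028}$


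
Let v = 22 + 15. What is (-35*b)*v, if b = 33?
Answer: -42735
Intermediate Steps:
v = 37
(-35*b)*v = -35*33*37 = -1155*37 = -42735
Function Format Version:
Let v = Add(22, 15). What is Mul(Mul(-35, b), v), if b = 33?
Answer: -42735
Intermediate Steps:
v = 37
Mul(Mul(-35, b), v) = Mul(Mul(-35, 33), 37) = Mul(-1155, 37) = -42735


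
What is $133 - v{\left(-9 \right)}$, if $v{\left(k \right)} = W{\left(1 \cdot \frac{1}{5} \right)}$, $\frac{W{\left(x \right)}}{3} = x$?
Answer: $\frac{662}{5} \approx 132.4$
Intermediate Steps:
$W{\left(x \right)} = 3 x$
$v{\left(k \right)} = \frac{3}{5}$ ($v{\left(k \right)} = 3 \cdot 1 \cdot \frac{1}{5} = 3 \cdot \frac{1}{5} = \frac{3}{5}$)
$133 - v{\left(-9 \right)} = 133 - \frac{3}{5} = \frac{662}{5}$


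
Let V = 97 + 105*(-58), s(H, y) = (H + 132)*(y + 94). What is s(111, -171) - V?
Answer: -12718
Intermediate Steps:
s(H, y) = (94 + y)*(132 + H) (s(H, y) = (132 + H)*(94 + y) = (94 + y)*(132 + H))
V = -5993 (V = 97 - 6090 = -5993)
s(111, -171) - V = (12408 + 94*111 + 132*(-171) + 111*(-171)) - 1*(-5993) = (12408 + 10434 - 22572 - 18981) + 5993 = -18711 + 5993 = -12718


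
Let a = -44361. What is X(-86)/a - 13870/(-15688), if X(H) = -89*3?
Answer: 1948037/2188476 ≈ 0.89013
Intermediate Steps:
X(H) = -267
X(-86)/a - 13870/(-15688) = -267/(-44361) - 13870/(-15688) = -267*(-1/44361) - 13870*(-1/15688) = 89/14787 + 6935/7844 = 1948037/2188476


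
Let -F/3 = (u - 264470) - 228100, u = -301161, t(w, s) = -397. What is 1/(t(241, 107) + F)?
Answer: 1/2380796 ≈ 4.2003e-7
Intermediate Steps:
F = 2381193 (F = -3*((-301161 - 264470) - 228100) = -3*(-565631 - 228100) = -3*(-793731) = 2381193)
1/(t(241, 107) + F) = 1/(-397 + 2381193) = 1/2380796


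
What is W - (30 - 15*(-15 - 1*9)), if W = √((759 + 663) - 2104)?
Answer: -390 + I*√682 ≈ -390.0 + 26.115*I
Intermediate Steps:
W = I*√682 (W = √(1422 - 2104) = √(-682) = I*√682 ≈ 26.115*I)
W - (30 - 15*(-15 - 1*9)) = I*√682 - (30 - 15*(-15 - 1*9)) = I*√682 - (30 - 15*(-15 - 9)) = I*√682 - (30 - 15*(-24)) = I*√682 - (30 + 360) = I*√682 - 1*390 = I*√682 - 390 = -390 + I*√682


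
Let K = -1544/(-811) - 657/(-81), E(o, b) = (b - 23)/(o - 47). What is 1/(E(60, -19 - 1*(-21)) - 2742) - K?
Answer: -289701880/28925937 ≈ -10.015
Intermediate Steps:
E(o, b) = (-23 + b)/(-47 + o)
K = 73099/7299 (K = -1544*(-1/811) - 657*(-1/81) = 1544/811 + 73/9 = 73099/7299 ≈ 10.015)
1/(E(60, -19 - 1*(-21)) - 2742) - K = 1/((-23 + (-19 - 1*(-21)))/(-47 + 60) - 2742) - 1*73099/7299 = 1/((-23 + (-19 + 21))/13 - 2742) - 73099/7299 = 1/((-23 + 2)/13 - 2742) - 73099/7299 = 1/((1/13)*(-21) - 2742) - 73099/7299 = 1/(-21/13 - 2742) - 73099/7299 = 1/(-35667/13) - 73099/7299 = -13/35667 - 73099/7299 = -289701880/28925937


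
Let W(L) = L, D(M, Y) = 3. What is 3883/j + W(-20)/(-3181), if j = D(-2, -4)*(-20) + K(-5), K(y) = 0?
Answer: -12350623/190860 ≈ -64.710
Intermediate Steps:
j = -60 (j = 3*(-20) + 0 = -60 + 0 = -60)
3883/j + W(-20)/(-3181) = 3883/(-60) - 20/(-3181) = 3883*(-1/60) - 20*(-1/3181) = -3883/60 + 20/3181 = -12350623/190860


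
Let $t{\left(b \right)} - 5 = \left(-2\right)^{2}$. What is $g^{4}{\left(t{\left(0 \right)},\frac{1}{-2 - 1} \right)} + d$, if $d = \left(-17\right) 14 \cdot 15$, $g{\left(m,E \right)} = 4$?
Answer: $-3314$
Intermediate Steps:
$t{\left(b \right)} = 9$ ($t{\left(b \right)} = 5 + \left(-2\right)^{2} = 5 + 4 = 9$)
$d = -3570$ ($d = \left(-238\right) 15 = -3570$)
$g^{4}{\left(t{\left(0 \right)},\frac{1}{-2 - 1} \right)} + d = 4^{4} - 3570 = 256 - 3570 = -3314$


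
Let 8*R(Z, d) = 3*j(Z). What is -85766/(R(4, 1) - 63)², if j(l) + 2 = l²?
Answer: -1372256/53361 ≈ -25.716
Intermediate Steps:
j(l) = -2 + l²
R(Z, d) = -¾ + 3*Z²/8 (R(Z, d) = (3*(-2 + Z²))/8 = (-6 + 3*Z²)/8 = -¾ + 3*Z²/8)
-85766/(R(4, 1) - 63)² = -85766/((-¾ + (3/8)*4²) - 63)² = -85766/((-¾ + (3/8)*16) - 63)² = -85766/((-¾ + 6) - 63)² = -85766/(21/4 - 63)² = -85766/((-231/4)²) = -85766/53361/16 = -85766*16/53361 = -1372256/53361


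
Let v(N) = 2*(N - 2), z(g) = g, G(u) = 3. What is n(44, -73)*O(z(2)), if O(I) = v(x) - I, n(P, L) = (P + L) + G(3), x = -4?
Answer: 364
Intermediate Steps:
v(N) = -4 + 2*N (v(N) = 2*(-2 + N) = -4 + 2*N)
n(P, L) = 3 + L + P (n(P, L) = (P + L) + 3 = (L + P) + 3 = 3 + L + P)
O(I) = -12 - I (O(I) = (-4 + 2*(-4)) - I = (-4 - 8) - I = -12 - I)
n(44, -73)*O(z(2)) = (3 - 73 + 44)*(-12 - 1*2) = -26*(-12 - 2) = -26*(-14) = 364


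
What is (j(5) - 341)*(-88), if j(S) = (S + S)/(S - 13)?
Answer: 30118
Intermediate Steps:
j(S) = 2*S/(-13 + S) (j(S) = (2*S)/(-13 + S) = 2*S/(-13 + S))
(j(5) - 341)*(-88) = (2*5/(-13 + 5) - 341)*(-88) = (2*5/(-8) - 341)*(-88) = (2*5*(-1/8) - 341)*(-88) = (-5/4 - 341)*(-88) = -1369/4*(-88) = 30118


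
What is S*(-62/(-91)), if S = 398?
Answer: 24676/91 ≈ 271.17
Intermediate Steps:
S*(-62/(-91)) = 398*(-62/(-91)) = 398*(-62*(-1/91)) = 398*(62/91) = 24676/91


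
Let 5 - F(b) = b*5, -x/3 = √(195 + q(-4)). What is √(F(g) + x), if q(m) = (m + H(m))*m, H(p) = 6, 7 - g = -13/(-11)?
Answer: √(-2915 - 363*√187)/11 ≈ 8.0694*I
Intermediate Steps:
g = 64/11 (g = 7 - (-13)/(-11) = 7 - (-13)*(-1)/11 = 7 - 1*13/11 = 7 - 13/11 = 64/11 ≈ 5.8182)
q(m) = m*(6 + m) (q(m) = (m + 6)*m = (6 + m)*m = m*(6 + m))
x = -3*√187 (x = -3*√(195 - 4*(6 - 4)) = -3*√(195 - 4*2) = -3*√(195 - 8) = -3*√187 ≈ -41.024)
F(b) = 5 - 5*b (F(b) = 5 - b*5 = 5 - 5*b)
√(F(g) + x) = √((5 - 5*64/11) - 3*√187) = √((5 - 320/11) - 3*√187) = √(-265/11 - 3*√187)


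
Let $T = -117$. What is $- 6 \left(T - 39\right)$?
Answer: $936$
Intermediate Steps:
$- 6 \left(T - 39\right) = - 6 \left(-117 - 39\right) = \left(-6\right) \left(-156\right) = 936$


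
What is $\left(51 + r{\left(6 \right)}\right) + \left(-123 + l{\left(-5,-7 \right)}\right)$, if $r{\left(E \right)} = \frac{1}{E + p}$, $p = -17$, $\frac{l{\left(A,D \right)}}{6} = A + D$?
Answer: $- \frac{1585}{11} \approx -144.09$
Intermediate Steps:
$l{\left(A,D \right)} = 6 A + 6 D$ ($l{\left(A,D \right)} = 6 \left(A + D\right) = 6 A + 6 D$)
$r{\left(E \right)} = \frac{1}{-17 + E}$ ($r{\left(E \right)} = \frac{1}{E - 17} = \frac{1}{-17 + E}$)
$\left(51 + r{\left(6 \right)}\right) + \left(-123 + l{\left(-5,-7 \right)}\right) = \left(51 + \frac{1}{-17 + 6}\right) + \left(-123 + \left(6 \left(-5\right) + 6 \left(-7\right)\right)\right) = \left(51 + \frac{1}{-11}\right) - 195 = \left(51 - \frac{1}{11}\right) - 195 = \frac{560}{11} - 195 = - \frac{1585}{11}$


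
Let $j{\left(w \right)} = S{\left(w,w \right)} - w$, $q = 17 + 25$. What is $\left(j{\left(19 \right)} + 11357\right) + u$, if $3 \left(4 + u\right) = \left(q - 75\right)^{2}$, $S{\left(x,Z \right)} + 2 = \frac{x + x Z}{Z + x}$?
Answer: $11705$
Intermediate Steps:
$q = 42$
$S{\left(x,Z \right)} = -2 + \frac{x + Z x}{Z + x}$ ($S{\left(x,Z \right)} = -2 + \frac{x + x Z}{Z + x} = -2 + \frac{x + Z x}{Z + x}$)
$j{\left(w \right)} = - w + \frac{w^{2} - 3 w}{2 w}$ ($j{\left(w \right)} = \frac{- w - 2 w + w w}{w + w} - w = \frac{- w - 2 w + w^{2}}{2 w} - w = \frac{1}{2 w} \left(w^{2} - 3 w\right) - w = \frac{w^{2} - 3 w}{2 w} - w = - w + \frac{w^{2} - 3 w}{2 w}$)
$u = 359$ ($u = -4 + \frac{\left(42 - 75\right)^{2}}{3} = -4 + \frac{\left(-33\right)^{2}}{3} = -4 + \frac{1}{3} \cdot 1089 = -4 + 363 = 359$)
$\left(j{\left(19 \right)} + 11357\right) + u = \left(\left(- \frac{3}{2} - \frac{19}{2}\right) + 11357\right) + 359 = \left(-11 + 11357\right) + 359 = 11346 + 359 = 11705$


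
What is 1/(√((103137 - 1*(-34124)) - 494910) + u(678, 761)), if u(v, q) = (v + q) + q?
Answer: 2200/5197649 - I*√357649/5197649 ≈ 0.00042327 - 0.00011506*I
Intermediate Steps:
u(v, q) = v + 2*q (u(v, q) = (q + v) + q = v + 2*q)
1/(√((103137 - 1*(-34124)) - 494910) + u(678, 761)) = 1/(√((103137 - 1*(-34124)) - 494910) + (678 + 2*761)) = 1/(√((103137 + 34124) - 494910) + (678 + 1522)) = 1/(√(137261 - 494910) + 2200) = 1/(√(-357649) + 2200) = 1/(I*√357649 + 2200) = 1/(2200 + I*√357649)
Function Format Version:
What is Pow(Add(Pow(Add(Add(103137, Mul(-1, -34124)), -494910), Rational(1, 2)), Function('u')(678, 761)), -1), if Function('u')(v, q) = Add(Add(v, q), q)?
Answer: Add(Rational(2200, 5197649), Mul(Rational(-1, 5197649), I, Pow(357649, Rational(1, 2)))) ≈ Add(0.00042327, Mul(-0.00011506, I))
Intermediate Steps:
Function('u')(v, q) = Add(v, Mul(2, q)) (Function('u')(v, q) = Add(Add(q, v), q) = Add(v, Mul(2, q)))
Pow(Add(Pow(Add(Add(103137, Mul(-1, -34124)), -494910), Rational(1, 2)), Function('u')(678, 761)), -1) = Pow(Add(Pow(Add(Add(103137, Mul(-1, -34124)), -494910), Rational(1, 2)), Add(678, Mul(2, 761))), -1) = Pow(Add(Pow(Add(Add(103137, 34124), -494910), Rational(1, 2)), Add(678, 1522)), -1) = Pow(Add(Pow(Add(137261, -494910), Rational(1, 2)), 2200), -1) = Pow(Add(Pow(-357649, Rational(1, 2)), 2200), -1) = Pow(Add(Mul(I, Pow(357649, Rational(1, 2))), 2200), -1) = Pow(Add(2200, Mul(I, Pow(357649, Rational(1, 2)))), -1)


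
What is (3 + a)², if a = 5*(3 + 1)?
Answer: 529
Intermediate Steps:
a = 20 (a = 5*4 = 20)
(3 + a)² = (3 + 20)² = 23² = 529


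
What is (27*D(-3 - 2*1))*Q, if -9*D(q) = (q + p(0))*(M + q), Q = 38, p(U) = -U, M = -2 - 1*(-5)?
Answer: -1140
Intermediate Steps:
M = 3 (M = -2 + 5 = 3)
D(q) = -q*(3 + q)/9 (D(q) = -(q - 1*0)*(3 + q)/9 = -(q + 0)*(3 + q)/9 = -q*(3 + q)/9)
(27*D(-3 - 2*1))*Q = (27*((-3 - 2*1)*(-3 - (-3 - 2*1))/9))*38 = (27*((-3 - 2)*(-3 - (-3 - 2))/9))*38 = (27*((⅑)*(-5)*(-3 - 1*(-5))))*38 = (27*((⅑)*(-5)*(-3 + 5)))*38 = (27*((⅑)*(-5)*2))*38 = (27*(-10/9))*38 = -30*38 = -1140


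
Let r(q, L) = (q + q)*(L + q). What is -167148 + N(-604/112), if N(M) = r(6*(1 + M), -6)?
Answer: -16213347/98 ≈ -1.6544e+5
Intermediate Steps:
r(q, L) = 2*q*(L + q) (r(q, L) = (2*q)*(L + q) = 2*q*(L + q))
N(M) = 12*M*(6 + 6*M) (N(M) = 2*(6*(1 + M))*(-6 + 6*(1 + M)) = 2*(6 + 6*M)*(-6 + (6 + 6*M)) = 2*(6 + 6*M)*(6*M) = 12*M*(6 + 6*M))
-167148 + N(-604/112) = -167148 + 72*(-604/112)*(1 - 604/112) = -167148 + 72*(-604*1/112)*(1 - 604*1/112) = -167148 + 72*(-151/28)*(1 - 151/28) = -167148 + 72*(-151/28)*(-123/28) = -167148 + 167157/98 = -16213347/98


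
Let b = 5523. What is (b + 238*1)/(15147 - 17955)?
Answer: -5761/2808 ≈ -2.0516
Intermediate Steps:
(b + 238*1)/(15147 - 17955) = (5523 + 238*1)/(15147 - 17955) = (5523 + 238)/(-2808) = 5761*(-1/2808) = -5761/2808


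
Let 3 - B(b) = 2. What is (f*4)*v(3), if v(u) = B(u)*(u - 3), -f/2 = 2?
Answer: 0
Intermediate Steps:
f = -4 (f = -2*2 = -4)
B(b) = 1 (B(b) = 3 - 1*2 = 3 - 2 = 1)
v(u) = -3 + u (v(u) = 1*(u - 3) = 1*(-3 + u) = -3 + u)
(f*4)*v(3) = (-4*4)*(-3 + 3) = -16*0 = 0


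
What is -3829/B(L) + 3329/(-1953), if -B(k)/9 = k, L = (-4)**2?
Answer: 777629/31248 ≈ 24.886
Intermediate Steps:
L = 16
B(k) = -9*k
-3829/B(L) + 3329/(-1953) = -3829/((-9*16)) + 3329/(-1953) = -3829/(-144) + 3329*(-1/1953) = -3829*(-1/144) - 3329/1953 = 3829/144 - 3329/1953 = 777629/31248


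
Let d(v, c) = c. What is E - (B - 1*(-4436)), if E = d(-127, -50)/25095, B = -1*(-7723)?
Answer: -61026031/5019 ≈ -12159.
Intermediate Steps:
B = 7723
E = -10/5019 (E = -50/25095 = -50*1/25095 = -10/5019 ≈ -0.0019924)
E - (B - 1*(-4436)) = -10/5019 - (7723 - 1*(-4436)) = -10/5019 - (7723 + 4436) = -10/5019 - 1*12159 = -10/5019 - 12159 = -61026031/5019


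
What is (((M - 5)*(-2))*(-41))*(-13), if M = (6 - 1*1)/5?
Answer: 4264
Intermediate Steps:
M = 1 (M = (6 - 1)*(1/5) = 5*(1/5) = 1)
(((M - 5)*(-2))*(-41))*(-13) = (((1 - 5)*(-2))*(-41))*(-13) = (-4*(-2)*(-41))*(-13) = (8*(-41))*(-13) = -328*(-13) = 4264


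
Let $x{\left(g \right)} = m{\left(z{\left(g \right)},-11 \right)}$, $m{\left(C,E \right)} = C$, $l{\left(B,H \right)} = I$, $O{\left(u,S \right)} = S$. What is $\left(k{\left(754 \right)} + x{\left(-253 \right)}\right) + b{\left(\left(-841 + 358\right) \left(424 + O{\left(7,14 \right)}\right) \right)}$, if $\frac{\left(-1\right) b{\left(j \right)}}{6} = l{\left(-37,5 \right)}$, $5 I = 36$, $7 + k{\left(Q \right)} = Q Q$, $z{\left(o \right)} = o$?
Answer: $\frac{2841064}{5} \approx 5.6821 \cdot 10^{5}$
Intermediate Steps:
$k{\left(Q \right)} = -7 + Q^{2}$ ($k{\left(Q \right)} = -7 + Q Q = -7 + Q^{2}$)
$I = \frac{36}{5}$ ($I = \frac{1}{5} \cdot 36 = \frac{36}{5} \approx 7.2$)
$l{\left(B,H \right)} = \frac{36}{5}$
$b{\left(j \right)} = - \frac{216}{5}$ ($b{\left(j \right)} = \left(-6\right) \frac{36}{5} = - \frac{216}{5}$)
$x{\left(g \right)} = g$
$\left(k{\left(754 \right)} + x{\left(-253 \right)}\right) + b{\left(\left(-841 + 358\right) \left(424 + O{\left(7,14 \right)}\right) \right)} = \left(\left(-7 + 754^{2}\right) - 253\right) - \frac{216}{5} = \left(\left(-7 + 568516\right) - 253\right) - \frac{216}{5} = \left(568509 - 253\right) - \frac{216}{5} = 568256 - \frac{216}{5} = \frac{2841064}{5}$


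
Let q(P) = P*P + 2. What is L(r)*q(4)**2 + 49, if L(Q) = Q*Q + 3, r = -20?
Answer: 130621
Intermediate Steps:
q(P) = 2 + P**2 (q(P) = P**2 + 2 = 2 + P**2)
L(Q) = 3 + Q**2 (L(Q) = Q**2 + 3 = 3 + Q**2)
L(r)*q(4)**2 + 49 = (3 + (-20)**2)*(2 + 4**2)**2 + 49 = (3 + 400)*(2 + 16)**2 + 49 = 403*18**2 + 49 = 403*324 + 49 = 130572 + 49 = 130621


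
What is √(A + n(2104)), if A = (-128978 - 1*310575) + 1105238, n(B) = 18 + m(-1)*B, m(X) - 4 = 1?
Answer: √676223 ≈ 822.33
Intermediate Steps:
m(X) = 5 (m(X) = 4 + 1 = 5)
n(B) = 18 + 5*B
A = 665685 (A = (-128978 - 310575) + 1105238 = -439553 + 1105238 = 665685)
√(A + n(2104)) = √(665685 + (18 + 5*2104)) = √(665685 + (18 + 10520)) = √(665685 + 10538) = √676223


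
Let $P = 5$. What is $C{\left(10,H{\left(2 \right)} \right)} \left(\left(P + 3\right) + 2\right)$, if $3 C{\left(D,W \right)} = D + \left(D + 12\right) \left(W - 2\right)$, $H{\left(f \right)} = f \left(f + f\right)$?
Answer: $\frac{1420}{3} \approx 473.33$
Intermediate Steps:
$H{\left(f \right)} = 2 f^{2}$ ($H{\left(f \right)} = f 2 f = 2 f^{2}$)
$C{\left(D,W \right)} = \frac{D}{3} + \frac{\left(-2 + W\right) \left(12 + D\right)}{3}$ ($C{\left(D,W \right)} = \frac{D + \left(D + 12\right) \left(W - 2\right)}{3} = \frac{D + \left(12 + D\right) \left(-2 + W\right)}{3} = \frac{D + \left(-2 + W\right) \left(12 + D\right)}{3} = \frac{D}{3} + \frac{\left(-2 + W\right) \left(12 + D\right)}{3}$)
$C{\left(10,H{\left(2 \right)} \right)} \left(\left(P + 3\right) + 2\right) = \left(-8 + 4 \cdot 2 \cdot 2^{2} - \frac{10}{3} + \frac{1}{3} \cdot 10 \cdot 2 \cdot 2^{2}\right) \left(\left(5 + 3\right) + 2\right) = \left(-8 + 4 \cdot 2 \cdot 4 - \frac{10}{3} + \frac{1}{3} \cdot 10 \cdot 2 \cdot 4\right) \left(8 + 2\right) = \left(-8 + 4 \cdot 8 - \frac{10}{3} + \frac{1}{3} \cdot 10 \cdot 8\right) 10 = \left(-8 + 32 - \frac{10}{3} + \frac{80}{3}\right) 10 = \frac{142}{3} \cdot 10 = \frac{1420}{3}$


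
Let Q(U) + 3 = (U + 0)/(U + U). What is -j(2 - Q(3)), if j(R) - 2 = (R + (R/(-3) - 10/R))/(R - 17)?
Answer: -436/225 ≈ -1.9378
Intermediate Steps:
Q(U) = -5/2 (Q(U) = -3 + (U + 0)/(U + U) = -3 + U/((2*U)) = -3 + U*(1/(2*U)) = -3 + ½ = -5/2)
j(R) = 2 + (-10/R + 2*R/3)/(-17 + R) (j(R) = 2 + (R + (R/(-3) - 10/R))/(R - 17) = 2 + (R + (R*(-⅓) - 10/R))/(-17 + R) = 2 + (R + (-R/3 - 10/R))/(-17 + R) = 2 + (R + (-10/R - R/3))/(-17 + R) = 2 + (-10/R + 2*R/3)/(-17 + R))
-j(2 - Q(3)) = -2*(-15 - 51*(2 - 1*(-5/2)) + 4*(2 - 1*(-5/2))²)/(3*(2 - 1*(-5/2))*(-17 + (2 - 1*(-5/2)))) = -2*(-15 - 51*(2 + 5/2) + 4*(2 + 5/2)²)/(3*(2 + 5/2)*(-17 + (2 + 5/2))) = -2*(-15 - 51*9/2 + 4*(9/2)²)/(3*9/2*(-17 + 9/2)) = -2*2*(-15 - 459/2 + 4*(81/4))/(3*9*(-25/2)) = -2*2*(-2)*(-15 - 459/2 + 81)/(3*9*25) = -2*2*(-2)*(-327)/(3*9*25*2) = -1*436/225 = -436/225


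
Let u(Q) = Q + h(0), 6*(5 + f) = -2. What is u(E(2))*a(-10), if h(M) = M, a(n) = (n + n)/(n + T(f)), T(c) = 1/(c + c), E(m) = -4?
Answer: -2560/323 ≈ -7.9257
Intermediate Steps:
f = -16/3 (f = -5 + (⅙)*(-2) = -5 - ⅓ = -16/3 ≈ -5.3333)
T(c) = 1/(2*c)
a(n) = 2*n/(-3/32 + n) (a(n) = (n + n)/(n + 1/(2*(-16/3))) = (2*n)/(n + (½)*(-3/16)) = (2*n)/(n - 3/32) = (2*n)/(-3/32 + n) = 2*n/(-3/32 + n))
u(Q) = Q (u(Q) = Q + 0 = Q)
u(E(2))*a(-10) = -256*(-10)/(-3 + 32*(-10)) = -256*(-10)/(-3 - 320) = -256*(-10)/(-323) = -256*(-10)*(-1)/323 = -4*640/323 = -2560/323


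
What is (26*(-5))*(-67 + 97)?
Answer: -3900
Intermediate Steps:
(26*(-5))*(-67 + 97) = -130*30 = -3900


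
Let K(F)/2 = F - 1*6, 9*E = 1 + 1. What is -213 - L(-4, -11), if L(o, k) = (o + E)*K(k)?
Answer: -3073/9 ≈ -341.44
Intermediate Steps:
E = 2/9 (E = (1 + 1)/9 = (⅑)*2 = 2/9 ≈ 0.22222)
K(F) = -12 + 2*F (K(F) = 2*(F - 1*6) = 2*(F - 6) = 2*(-6 + F) = -12 + 2*F)
L(o, k) = (-12 + 2*k)*(2/9 + o) (L(o, k) = (o + 2/9)*(-12 + 2*k) = (2/9 + o)*(-12 + 2*k) = (-12 + 2*k)*(2/9 + o))
-213 - L(-4, -11) = -213 - 2*(-6 - 11)*(2 + 9*(-4))/9 = -213 - 2*(-17)*(2 - 36)/9 = -213 - 2*(-17)*(-34)/9 = -213 - 1*1156/9 = -213 - 1156/9 = -3073/9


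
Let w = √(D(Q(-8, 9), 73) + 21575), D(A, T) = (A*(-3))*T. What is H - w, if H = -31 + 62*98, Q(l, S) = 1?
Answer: 6045 - 2*√5339 ≈ 5898.9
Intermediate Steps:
D(A, T) = -3*A*T (D(A, T) = (-3*A)*T = -3*A*T)
H = 6045 (H = -31 + 6076 = 6045)
w = 2*√5339 (w = √(-3*1*73 + 21575) = √(-219 + 21575) = √21356 = 2*√5339 ≈ 146.14)
H - w = 6045 - 2*√5339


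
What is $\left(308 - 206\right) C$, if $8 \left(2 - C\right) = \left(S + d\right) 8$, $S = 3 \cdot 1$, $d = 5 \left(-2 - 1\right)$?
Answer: $1428$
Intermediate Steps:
$d = -15$ ($d = 5 \left(-3\right) = -15$)
$S = 3$
$C = 14$ ($C = 2 - \frac{\left(3 - 15\right) 8}{8} = 2 - \frac{\left(-12\right) 8}{8} = 2 - -12 = 2 + 12 = 14$)
$\left(308 - 206\right) C = \left(308 - 206\right) 14 = 102 \cdot 14 = 1428$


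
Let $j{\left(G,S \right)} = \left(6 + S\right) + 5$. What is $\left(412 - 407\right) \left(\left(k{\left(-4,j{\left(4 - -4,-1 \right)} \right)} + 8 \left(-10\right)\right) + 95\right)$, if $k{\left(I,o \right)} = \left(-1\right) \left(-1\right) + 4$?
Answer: $100$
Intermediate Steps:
$j{\left(G,S \right)} = 11 + S$
$k{\left(I,o \right)} = 5$ ($k{\left(I,o \right)} = 1 + 4 = 5$)
$\left(412 - 407\right) \left(\left(k{\left(-4,j{\left(4 - -4,-1 \right)} \right)} + 8 \left(-10\right)\right) + 95\right) = \left(412 - 407\right) \left(\left(5 + 8 \left(-10\right)\right) + 95\right) = 5 \left(\left(5 - 80\right) + 95\right) = 5 \left(-75 + 95\right) = 5 \cdot 20 = 100$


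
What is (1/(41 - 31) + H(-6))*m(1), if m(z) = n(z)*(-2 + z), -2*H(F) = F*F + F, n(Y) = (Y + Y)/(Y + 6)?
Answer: 149/35 ≈ 4.2571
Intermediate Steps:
n(Y) = 2*Y/(6 + Y) (n(Y) = (2*Y)/(6 + Y) = 2*Y/(6 + Y))
H(F) = -F/2 - F²/2 (H(F) = -(F*F + F)/2 = -(F² + F)/2 = -(F + F²)/2 = -F/2 - F²/2)
m(z) = 2*z*(-2 + z)/(6 + z) (m(z) = (2*z/(6 + z))*(-2 + z) = 2*z*(-2 + z)/(6 + z))
(1/(41 - 31) + H(-6))*m(1) = (1/(41 - 31) - ½*(-6)*(1 - 6))*(2*1*(-2 + 1)/(6 + 1)) = (1/10 - ½*(-6)*(-5))*(2*1*(-1)/7) = (⅒ - 15)*(2*1*(⅐)*(-1)) = -149/10*(-2/7) = 149/35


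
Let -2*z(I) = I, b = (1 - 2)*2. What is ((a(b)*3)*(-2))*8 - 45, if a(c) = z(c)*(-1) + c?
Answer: 99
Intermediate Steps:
b = -2 (b = -1*2 = -2)
z(I) = -I/2
a(c) = 3*c/2 (a(c) = -c/2*(-1) + c = c/2 + c = 3*c/2)
((a(b)*3)*(-2))*8 - 45 = ((((3/2)*(-2))*3)*(-2))*8 - 45 = (-3*3*(-2))*8 - 45 = -9*(-2)*8 - 45 = 18*8 - 45 = 144 - 45 = 99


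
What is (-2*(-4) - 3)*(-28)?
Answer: -140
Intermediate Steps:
(-2*(-4) - 3)*(-28) = (8 - 3)*(-28) = 5*(-28) = -140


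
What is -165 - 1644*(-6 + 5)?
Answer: 1479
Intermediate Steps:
-165 - 1644*(-6 + 5) = -165 - 1644*(-1) = -165 - 411*(-4) = -165 + 1644 = 1479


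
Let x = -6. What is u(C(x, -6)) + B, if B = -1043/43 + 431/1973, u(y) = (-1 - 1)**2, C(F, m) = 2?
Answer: -1699950/84839 ≈ -20.037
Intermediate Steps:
u(y) = 4 (u(y) = (-2)**2 = 4)
B = -2039306/84839 (B = -1043*1/43 + 431*(1/1973) = -1043/43 + 431/1973 = -2039306/84839 ≈ -24.037)
u(C(x, -6)) + B = 4 - 2039306/84839 = -1699950/84839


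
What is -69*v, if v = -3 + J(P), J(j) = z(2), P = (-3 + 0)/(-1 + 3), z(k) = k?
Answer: 69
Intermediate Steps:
P = -3/2 ≈ -1.5000
J(j) = 2
v = -1 (v = -3 + 2 = -1)
-69*v = -69*(-1) = 69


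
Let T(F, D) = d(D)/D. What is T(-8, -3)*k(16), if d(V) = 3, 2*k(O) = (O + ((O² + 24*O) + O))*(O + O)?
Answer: -10752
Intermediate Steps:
k(O) = O*(O² + 26*O) (k(O) = ((O + ((O² + 24*O) + O))*(O + O))/2 = ((O + (O² + 25*O))*(2*O))/2 = ((O² + 26*O)*(2*O))/2 = (2*O*(O² + 26*O))/2 = O*(O² + 26*O))
T(F, D) = 3/D
T(-8, -3)*k(16) = (3/(-3))*(16²*(26 + 16)) = (3*(-⅓))*(256*42) = -1*10752 = -10752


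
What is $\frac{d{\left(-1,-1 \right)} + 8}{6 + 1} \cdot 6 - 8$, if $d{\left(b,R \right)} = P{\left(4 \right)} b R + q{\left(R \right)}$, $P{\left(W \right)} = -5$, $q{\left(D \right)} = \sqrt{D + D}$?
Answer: $- \frac{38}{7} + \frac{6 i \sqrt{2}}{7} \approx -5.4286 + 1.2122 i$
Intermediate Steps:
$q{\left(D \right)} = \sqrt{2} \sqrt{D}$ ($q{\left(D \right)} = \sqrt{2 D} = \sqrt{2} \sqrt{D}$)
$d{\left(b,R \right)} = \sqrt{2} \sqrt{R} - 5 R b$ ($d{\left(b,R \right)} = - 5 b R + \sqrt{2} \sqrt{R} = - 5 R b + \sqrt{2} \sqrt{R} = \sqrt{2} \sqrt{R} - 5 R b$)
$\frac{d{\left(-1,-1 \right)} + 8}{6 + 1} \cdot 6 - 8 = \frac{\left(\sqrt{2} \sqrt{-1} - \left(-5\right) \left(-1\right)\right) + 8}{6 + 1} \cdot 6 - 8 = \frac{\left(\sqrt{2} i - 5\right) + 8}{7} \cdot 6 - 8 = \left(\left(i \sqrt{2} - 5\right) + 8\right) \frac{1}{7} \cdot 6 - 8 = \left(\left(-5 + i \sqrt{2}\right) + 8\right) \frac{1}{7} \cdot 6 - 8 = \left(3 + i \sqrt{2}\right) \frac{1}{7} \cdot 6 - 8 = \left(\frac{3}{7} + \frac{i \sqrt{2}}{7}\right) 6 - 8 = \left(\frac{18}{7} + \frac{6 i \sqrt{2}}{7}\right) - 8 = - \frac{38}{7} + \frac{6 i \sqrt{2}}{7}$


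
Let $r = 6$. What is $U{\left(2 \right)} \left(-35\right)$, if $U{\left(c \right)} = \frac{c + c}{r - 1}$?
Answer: $-28$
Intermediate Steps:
$U{\left(c \right)} = \frac{2 c}{5}$ ($U{\left(c \right)} = \frac{c + c}{6 - 1} = \frac{2 c}{5}$)
$U{\left(2 \right)} \left(-35\right) = \frac{2}{5} \cdot 2 \left(-35\right) = \frac{4}{5} \left(-35\right) = -28$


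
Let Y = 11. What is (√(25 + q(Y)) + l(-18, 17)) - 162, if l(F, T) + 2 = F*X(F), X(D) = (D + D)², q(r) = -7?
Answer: -23492 + 3*√2 ≈ -23488.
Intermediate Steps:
X(D) = 4*D² (X(D) = (2*D)² = 4*D²)
l(F, T) = -2 + 4*F³ (l(F, T) = -2 + F*(4*F²) = -2 + 4*F³)
(√(25 + q(Y)) + l(-18, 17)) - 162 = (√(25 - 7) + (-2 + 4*(-18)³)) - 162 = (√18 + (-2 + 4*(-5832))) - 162 = (3*√2 + (-2 - 23328)) - 162 = (3*√2 - 23330) - 162 = (-23330 + 3*√2) - 162 = -23492 + 3*√2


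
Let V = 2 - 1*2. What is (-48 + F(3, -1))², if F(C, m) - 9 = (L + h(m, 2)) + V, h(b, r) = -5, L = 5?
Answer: 1521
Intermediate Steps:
V = 0 (V = 2 - 2 = 0)
F(C, m) = 9 (F(C, m) = 9 + ((5 - 5) + 0) = 9 + (0 + 0) = 9 + 0 = 9)
(-48 + F(3, -1))² = (-48 + 9)² = (-39)² = 1521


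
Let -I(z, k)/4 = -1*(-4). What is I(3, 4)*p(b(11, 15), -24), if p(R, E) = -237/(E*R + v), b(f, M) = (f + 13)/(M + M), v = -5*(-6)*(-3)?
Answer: -3160/91 ≈ -34.725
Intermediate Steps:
v = -90 (v = 30*(-3) = -90)
I(z, k) = -16 (I(z, k) = -(-4)*(-4) = -4*4 = -16)
b(f, M) = (13 + f)/(2*M) (b(f, M) = (13 + f)/((2*M)) = (13 + f)*(1/(2*M)) = (13 + f)/(2*M))
p(R, E) = -237/(-90 + E*R) (p(R, E) = -237/(E*R - 90) = -237/(-90 + E*R))
I(3, 4)*p(b(11, 15), -24) = -(-3792)/(-90 - 12*(13 + 11)/15) = -(-3792)/(-90 - 12*24/15) = -(-3792)/(-90 - 24*4/5) = -(-3792)/(-90 - 96/5) = -(-3792)/(-546/5) = -(-3792)*(-5)/546 = -16*395/182 = -3160/91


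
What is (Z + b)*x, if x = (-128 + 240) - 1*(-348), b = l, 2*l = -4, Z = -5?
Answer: -3220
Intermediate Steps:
l = -2 (l = (½)*(-4) = -2)
b = -2
x = 460 (x = 112 + 348 = 460)
(Z + b)*x = (-5 - 2)*460 = -7*460 = -3220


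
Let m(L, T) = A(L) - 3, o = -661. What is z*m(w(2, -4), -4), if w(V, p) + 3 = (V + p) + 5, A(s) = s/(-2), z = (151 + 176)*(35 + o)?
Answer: 614106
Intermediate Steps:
z = -204702 (z = (151 + 176)*(35 - 661) = 327*(-626) = -204702)
A(s) = -s/2 (A(s) = s*(-½) = -s/2)
w(V, p) = 2 + V + p (w(V, p) = -3 + ((V + p) + 5) = -3 + (5 + V + p) = 2 + V + p)
m(L, T) = -3 - L/2 (m(L, T) = -L/2 - 3 = -3 - L/2)
z*m(w(2, -4), -4) = -204702*(-3 - (2 + 2 - 4)/2) = -204702*(-3 - ½*0) = -204702*(-3 + 0) = -204702*(-3) = 614106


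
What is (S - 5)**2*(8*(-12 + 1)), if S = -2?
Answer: -4312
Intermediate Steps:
(S - 5)**2*(8*(-12 + 1)) = (-2 - 5)**2*(8*(-12 + 1)) = (-7)**2*(8*(-11)) = 49*(-88) = -4312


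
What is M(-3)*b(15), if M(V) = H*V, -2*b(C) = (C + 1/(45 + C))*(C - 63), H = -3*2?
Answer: 32436/5 ≈ 6487.2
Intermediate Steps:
H = -6
b(C) = -(-63 + C)*(C + 1/(45 + C))/2 (b(C) = -(C + 1/(45 + C))*(C - 63)/2 = -(C + 1/(45 + C))*(-63 + C)/2 = -(-63 + C)*(C + 1/(45 + C))/2)
M(V) = -6*V
M(-3)*b(15) = (-6*(-3))*((63 - 1*15**3 + 18*15**2 + 2834*15)/(2*(45 + 15))) = 18*((1/2)*(63 - 1*3375 + 18*225 + 42510)/60) = 18*((1/2)*(1/60)*(63 - 3375 + 4050 + 42510)) = 18*((1/2)*(1/60)*43248) = 18*(1802/5) = 32436/5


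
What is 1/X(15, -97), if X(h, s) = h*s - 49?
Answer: -1/1504 ≈ -0.00066489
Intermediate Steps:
X(h, s) = -49 + h*s
1/X(15, -97) = 1/(-49 + 15*(-97)) = 1/(-49 - 1455) = 1/(-1504) = -1/1504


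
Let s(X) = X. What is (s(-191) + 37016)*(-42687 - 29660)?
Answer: -2664178275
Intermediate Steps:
(s(-191) + 37016)*(-42687 - 29660) = (-191 + 37016)*(-42687 - 29660) = 36825*(-72347) = -2664178275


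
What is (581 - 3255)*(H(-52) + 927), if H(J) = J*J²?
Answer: 373506994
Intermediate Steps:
H(J) = J³
(581 - 3255)*(H(-52) + 927) = (581 - 3255)*((-52)³ + 927) = -2674*(-140608 + 927) = -2674*(-139681) = 373506994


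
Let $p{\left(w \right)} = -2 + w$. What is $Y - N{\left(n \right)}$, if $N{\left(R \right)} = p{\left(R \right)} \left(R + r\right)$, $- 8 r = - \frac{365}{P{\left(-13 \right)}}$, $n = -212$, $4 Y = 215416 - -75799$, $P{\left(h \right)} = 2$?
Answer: $\frac{258541}{8} \approx 32318.0$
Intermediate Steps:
$Y = \frac{291215}{4}$ ($Y = \frac{215416 - -75799}{4} = \frac{215416 + 75799}{4} = \frac{1}{4} \cdot 291215 = \frac{291215}{4} \approx 72804.0$)
$r = \frac{365}{16}$ ($r = - \frac{\left(-365\right) \frac{1}{2}}{8} = \left(- \frac{1}{8}\right) \left(- \frac{365}{2}\right) = \frac{365}{16} \approx 22.813$)
$N{\left(R \right)} = \left(-2 + R\right) \left(\frac{365}{16} + R\right)$ ($N{\left(R \right)} = \left(-2 + R\right) \left(R + \frac{365}{16}\right) = \left(-2 + R\right) \left(\frac{365}{16} + R\right)$)
$Y - N{\left(n \right)} = \frac{291215}{4} - \frac{\left(-2 - 212\right) \left(365 + 16 \left(-212\right)\right)}{16} = \frac{291215}{4} - \frac{1}{16} \left(-214\right) \left(365 - 3392\right) = \frac{291215}{4} - \frac{1}{16} \left(-214\right) \left(-3027\right) = \frac{291215}{4} - \frac{323889}{8} = \frac{258541}{8}$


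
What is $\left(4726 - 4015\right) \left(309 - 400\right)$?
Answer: $-64701$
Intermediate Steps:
$\left(4726 - 4015\right) \left(309 - 400\right) = 711 \left(309 - 400\right) = 711 \left(-91\right) = -64701$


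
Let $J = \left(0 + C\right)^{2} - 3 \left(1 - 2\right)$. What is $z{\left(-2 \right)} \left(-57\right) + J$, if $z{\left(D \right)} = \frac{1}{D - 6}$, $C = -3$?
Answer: $\frac{153}{8} \approx 19.125$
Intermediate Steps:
$z{\left(D \right)} = \frac{1}{-6 + D}$
$J = 12$ ($J = \left(0 - 3\right)^{2} - 3 \left(1 - 2\right) = \left(-3\right)^{2} - 3 \left(-1\right) = 9 - -3 = 9 + 3 = 12$)
$z{\left(-2 \right)} \left(-57\right) + J = \frac{1}{-6 - 2} \left(-57\right) + 12 = \frac{1}{-8} \left(-57\right) + 12 = \left(- \frac{1}{8}\right) \left(-57\right) + 12 = \frac{57}{8} + 12 = \frac{153}{8}$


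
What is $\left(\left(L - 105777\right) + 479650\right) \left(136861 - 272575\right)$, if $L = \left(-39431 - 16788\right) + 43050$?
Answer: $-48952582656$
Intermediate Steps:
$L = -13169$ ($L = -56219 + 43050 = -13169$)
$\left(\left(L - 105777\right) + 479650\right) \left(136861 - 272575\right) = \left(\left(-13169 - 105777\right) + 479650\right) \left(136861 - 272575\right) = \left(-118946 + 479650\right) \left(-135714\right) = 360704 \left(-135714\right) = -48952582656$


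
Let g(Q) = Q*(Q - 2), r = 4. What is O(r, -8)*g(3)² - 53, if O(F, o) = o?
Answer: -125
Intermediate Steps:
g(Q) = Q*(-2 + Q)
O(r, -8)*g(3)² - 53 = -8*9*(-2 + 3)² - 53 = -8*(3*1)² - 53 = -8*3² - 53 = -8*9 - 53 = -72 - 53 = -125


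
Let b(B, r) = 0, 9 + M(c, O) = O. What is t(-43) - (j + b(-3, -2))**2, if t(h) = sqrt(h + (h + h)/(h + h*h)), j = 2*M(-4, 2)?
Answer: -196 + 2*I*sqrt(4746)/21 ≈ -196.0 + 6.5611*I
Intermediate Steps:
M(c, O) = -9 + O
j = -14 (j = 2*(-9 + 2) = 2*(-7) = -14)
t(h) = sqrt(h + 2*h/(h + h**2)) (t(h) = sqrt(h + (2*h)/(h + h**2)) = sqrt(h + 2*h/(h + h**2)))
t(-43) - (j + b(-3, -2))**2 = sqrt((2 - 43*(1 - 43))/(1 - 43)) - (-14 + 0)**2 = sqrt((2 - 43*(-42))/(-42)) - 1*(-14)**2 = sqrt(-(2 + 1806)/42) - 1*196 = sqrt(-1/42*1808) - 196 = sqrt(-904/21) - 196 = 2*I*sqrt(4746)/21 - 196 = -196 + 2*I*sqrt(4746)/21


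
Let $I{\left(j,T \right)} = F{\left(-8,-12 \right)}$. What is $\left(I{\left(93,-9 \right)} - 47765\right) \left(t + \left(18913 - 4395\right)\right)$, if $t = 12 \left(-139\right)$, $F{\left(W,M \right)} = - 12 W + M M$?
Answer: $-610696250$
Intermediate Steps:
$F{\left(W,M \right)} = M^{2} - 12 W$ ($F{\left(W,M \right)} = - 12 W + M^{2} = M^{2} - 12 W$)
$I{\left(j,T \right)} = 240$ ($I{\left(j,T \right)} = \left(-12\right)^{2} - -96 = 144 + 96 = 240$)
$t = -1668$
$\left(I{\left(93,-9 \right)} - 47765\right) \left(t + \left(18913 - 4395\right)\right) = \left(240 - 47765\right) \left(-1668 + \left(18913 - 4395\right)\right) = - 47525 \left(-1668 + \left(18913 - 4395\right)\right) = - 47525 \left(-1668 + 14518\right) = \left(-47525\right) 12850 = -610696250$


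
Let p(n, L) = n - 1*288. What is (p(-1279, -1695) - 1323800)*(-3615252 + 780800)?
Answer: 3756689143884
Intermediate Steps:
p(n, L) = -288 + n (p(n, L) = n - 288 = -288 + n)
(p(-1279, -1695) - 1323800)*(-3615252 + 780800) = ((-288 - 1279) - 1323800)*(-3615252 + 780800) = (-1567 - 1323800)*(-2834452) = -1325367*(-2834452) = 3756689143884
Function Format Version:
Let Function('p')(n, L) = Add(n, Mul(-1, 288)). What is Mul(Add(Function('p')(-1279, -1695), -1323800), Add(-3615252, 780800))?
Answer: 3756689143884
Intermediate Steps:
Function('p')(n, L) = Add(-288, n) (Function('p')(n, L) = Add(n, -288) = Add(-288, n))
Mul(Add(Function('p')(-1279, -1695), -1323800), Add(-3615252, 780800)) = Mul(Add(Add(-288, -1279), -1323800), Add(-3615252, 780800)) = Mul(Add(-1567, -1323800), -2834452) = Mul(-1325367, -2834452) = 3756689143884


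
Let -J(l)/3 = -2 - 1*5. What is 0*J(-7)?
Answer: 0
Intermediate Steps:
J(l) = 21 (J(l) = -3*(-2 - 1*5) = -3*(-2 - 5) = -3*(-7) = 21)
0*J(-7) = 0*21 = 0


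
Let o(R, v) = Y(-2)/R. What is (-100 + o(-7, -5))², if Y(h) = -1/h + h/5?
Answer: 49014001/4900 ≈ 10003.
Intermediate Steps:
Y(h) = -1/h + h/5 (Y(h) = -1/h + h*(⅕) = -1/h + h/5)
o(R, v) = 1/(10*R) (o(R, v) = (-1/(-2) + (⅕)*(-2))/R = (-1*(-½) - ⅖)/R = (½ - ⅖)/R = 1/(10*R))
(-100 + o(-7, -5))² = (-100 + (⅒)/(-7))² = (-100 + (⅒)*(-⅐))² = (-100 - 1/70)² = (-7001/70)² = 49014001/4900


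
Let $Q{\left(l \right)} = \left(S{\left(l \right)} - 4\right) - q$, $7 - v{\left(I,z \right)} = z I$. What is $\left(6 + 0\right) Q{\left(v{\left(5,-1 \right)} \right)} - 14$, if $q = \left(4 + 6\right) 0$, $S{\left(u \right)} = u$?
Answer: $34$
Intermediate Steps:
$v{\left(I,z \right)} = 7 - I z$ ($v{\left(I,z \right)} = 7 - z I = 7 - I z$)
$q = 0$ ($q = 10 \cdot 0 = 0$)
$Q{\left(l \right)} = -4 + l$ ($Q{\left(l \right)} = \left(l - 4\right) - 0 = \left(-4 + l\right) + 0 = -4 + l$)
$\left(6 + 0\right) Q{\left(v{\left(5,-1 \right)} \right)} - 14 = \left(6 + 0\right) \left(-4 + \left(7 - 5 \left(-1\right)\right)\right) - 14 = 6 \left(-4 + \left(7 + 5\right)\right) - 14 = 6 \left(-4 + 12\right) - 14 = 6 \cdot 8 - 14 = 48 - 14 = 34$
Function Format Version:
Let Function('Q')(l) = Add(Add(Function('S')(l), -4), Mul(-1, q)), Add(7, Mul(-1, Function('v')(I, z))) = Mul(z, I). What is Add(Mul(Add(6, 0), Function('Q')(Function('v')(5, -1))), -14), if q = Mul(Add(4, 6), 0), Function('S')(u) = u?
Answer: 34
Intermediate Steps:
Function('v')(I, z) = Add(7, Mul(-1, I, z)) (Function('v')(I, z) = Add(7, Mul(-1, Mul(z, I))) = Add(7, Mul(-1, Mul(I, z))) = Add(7, Mul(-1, I, z)))
q = 0 (q = Mul(10, 0) = 0)
Function('Q')(l) = Add(-4, l) (Function('Q')(l) = Add(Add(l, -4), Mul(-1, 0)) = Add(Add(-4, l), 0) = Add(-4, l))
Add(Mul(Add(6, 0), Function('Q')(Function('v')(5, -1))), -14) = Add(Mul(Add(6, 0), Add(-4, Add(7, Mul(-1, 5, -1)))), -14) = Add(Mul(6, Add(-4, Add(7, 5))), -14) = Add(Mul(6, Add(-4, 12)), -14) = Add(Mul(6, 8), -14) = Add(48, -14) = 34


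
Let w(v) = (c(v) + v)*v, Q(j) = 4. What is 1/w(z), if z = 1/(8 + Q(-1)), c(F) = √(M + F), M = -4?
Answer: 144/565 - 288*I*√141/565 ≈ 0.25487 - 6.0528*I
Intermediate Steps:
c(F) = √(-4 + F)
z = 1/12 (z = 1/(8 + 4) = 1/12 ≈ 0.083333)
w(v) = v*(v + √(-4 + v)) (w(v) = (√(-4 + v) + v)*v = (v + √(-4 + v))*v = v*(v + √(-4 + v)))
1/w(z) = 1/((1/12 + √(-4 + 1/12))/12) = 1/((1/12 + √(-47/12))/12) = 1/((1/12 + I*√141/6)/12) = 1/(1/144 + I*√141/72)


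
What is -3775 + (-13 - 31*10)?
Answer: -4098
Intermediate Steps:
-3775 + (-13 - 31*10) = -3775 + (-13 - 310) = -3775 - 323 = -4098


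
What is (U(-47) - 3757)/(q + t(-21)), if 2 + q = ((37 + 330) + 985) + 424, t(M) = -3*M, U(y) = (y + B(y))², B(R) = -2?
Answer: -1356/1837 ≈ -0.73816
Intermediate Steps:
U(y) = (-2 + y)² (U(y) = (y - 2)² = (-2 + y)²)
q = 1774 (q = -2 + (((37 + 330) + 985) + 424) = -2 + ((367 + 985) + 424) = -2 + (1352 + 424) = -2 + 1776 = 1774)
(U(-47) - 3757)/(q + t(-21)) = ((-2 - 47)² - 3757)/(1774 - 3*(-21)) = ((-49)² - 3757)/(1774 + 63) = (2401 - 3757)/1837 = -1356*1/1837 = -1356/1837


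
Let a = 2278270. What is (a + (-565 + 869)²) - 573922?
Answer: 1796764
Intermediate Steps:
(a + (-565 + 869)²) - 573922 = (2278270 + (-565 + 869)²) - 573922 = (2278270 + 304²) - 573922 = (2278270 + 92416) - 573922 = 2370686 - 573922 = 1796764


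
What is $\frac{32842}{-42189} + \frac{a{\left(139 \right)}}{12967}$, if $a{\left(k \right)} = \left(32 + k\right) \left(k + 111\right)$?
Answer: $\frac{1377717536}{547064763} \approx 2.5184$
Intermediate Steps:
$a{\left(k \right)} = \left(32 + k\right) \left(111 + k\right)$
$\frac{32842}{-42189} + \frac{a{\left(139 \right)}}{12967} = \frac{32842}{-42189} + \frac{3552 + 139^{2} + 143 \cdot 139}{12967} = 32842 \left(- \frac{1}{42189}\right) + \left(3552 + 19321 + 19877\right) \frac{1}{12967} = - \frac{32842}{42189} + 42750 \cdot \frac{1}{12967} = - \frac{32842}{42189} + \frac{42750}{12967} = \frac{1377717536}{547064763}$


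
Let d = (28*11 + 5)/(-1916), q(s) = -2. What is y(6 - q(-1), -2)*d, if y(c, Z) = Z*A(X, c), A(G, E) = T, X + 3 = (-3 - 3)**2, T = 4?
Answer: 626/479 ≈ 1.3069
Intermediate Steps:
X = 33 (X = -3 + (-3 - 3)**2 = -3 + (-6)**2 = -3 + 36 = 33)
A(G, E) = 4
y(c, Z) = 4*Z (y(c, Z) = Z*4 = 4*Z)
d = -313/1916 (d = (308 + 5)*(-1/1916) = 313*(-1/1916) = -313/1916 ≈ -0.16336)
y(6 - q(-1), -2)*d = (4*(-2))*(-313/1916) = -8*(-313/1916) = 626/479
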